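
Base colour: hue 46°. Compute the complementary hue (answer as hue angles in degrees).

226°

The complement sits 180° across the wheel.
46 + 180 = 226°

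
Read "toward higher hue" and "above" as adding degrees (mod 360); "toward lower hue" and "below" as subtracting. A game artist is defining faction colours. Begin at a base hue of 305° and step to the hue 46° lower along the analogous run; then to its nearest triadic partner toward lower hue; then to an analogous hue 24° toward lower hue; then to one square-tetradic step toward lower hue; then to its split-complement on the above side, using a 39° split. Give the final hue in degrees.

analog 46° ↓ −46°: 305 − 46 = 259°
triadic ↓ −120°: 259 − 120 = 139°
analog 24° ↓ −24°: 139 − 24 = 115°
square ↓ −90°: 115 − 90 = 25°
split-comp 39° ↑ +219°: 25 + 219 = 244°

244°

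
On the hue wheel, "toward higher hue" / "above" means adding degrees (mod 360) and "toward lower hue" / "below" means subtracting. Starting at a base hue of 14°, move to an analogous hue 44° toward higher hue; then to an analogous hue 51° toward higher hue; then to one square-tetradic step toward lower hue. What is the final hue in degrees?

19°

+44° (analog 44° ↑): 14 + 44 = 58°
+51° (analog 51° ↑): 58 + 51 = 109°
−90° (square ↓): 109 − 90 = 19°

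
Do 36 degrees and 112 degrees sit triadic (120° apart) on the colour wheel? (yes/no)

no

Angular distance: |36 − 112| = 76 = 76°.
Triadic (120° apart) requires 120°.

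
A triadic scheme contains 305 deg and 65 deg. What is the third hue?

A triad spaces three hues 120° apart.
The full set is {65°, 185°, 305°}.

185°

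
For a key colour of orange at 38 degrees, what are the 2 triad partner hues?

158° and 278°

38 + 120 = 158°
38 + 240 = 278°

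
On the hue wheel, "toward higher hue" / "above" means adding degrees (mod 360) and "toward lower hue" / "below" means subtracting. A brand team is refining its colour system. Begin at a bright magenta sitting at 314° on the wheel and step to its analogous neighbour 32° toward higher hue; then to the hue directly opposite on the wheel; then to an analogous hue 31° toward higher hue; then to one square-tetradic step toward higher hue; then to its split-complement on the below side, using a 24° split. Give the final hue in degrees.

83°

314 + 32 = 346°   (analog 32° ↑)
346 + 180 = 526 → 526 − 360 = 166°   (complement)
166 + 31 = 197°   (analog 31° ↑)
197 + 90 = 287°   (square ↑)
287 + 156 = 443 → 443 − 360 = 83°   (split-comp 24° ↓)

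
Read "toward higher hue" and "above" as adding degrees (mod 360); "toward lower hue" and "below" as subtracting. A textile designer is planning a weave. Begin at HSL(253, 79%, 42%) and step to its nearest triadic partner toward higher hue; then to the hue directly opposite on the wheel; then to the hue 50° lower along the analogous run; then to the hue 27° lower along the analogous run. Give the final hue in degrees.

triadic ↑ +120°: 253 + 120 = 373 → 373 − 360 = 13°
complement +180°: 13 + 180 = 193°
analog 50° ↓ −50°: 193 − 50 = 143°
analog 27° ↓ −27°: 143 − 27 = 116°

116°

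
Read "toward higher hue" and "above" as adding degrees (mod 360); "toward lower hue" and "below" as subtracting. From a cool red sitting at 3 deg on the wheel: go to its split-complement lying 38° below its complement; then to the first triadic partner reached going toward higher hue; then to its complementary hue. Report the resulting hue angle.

85°

split-comp 38° ↓ +142°: 3 + 142 = 145°
triadic ↑ +120°: 145 + 120 = 265°
complement +180°: 265 + 180 = 445 → 445 − 360 = 85°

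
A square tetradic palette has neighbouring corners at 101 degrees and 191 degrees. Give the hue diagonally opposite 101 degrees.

281°

A square tetradic scheme places four hues 90° apart; opposite corners are 180° apart.
101 + 180 = 281°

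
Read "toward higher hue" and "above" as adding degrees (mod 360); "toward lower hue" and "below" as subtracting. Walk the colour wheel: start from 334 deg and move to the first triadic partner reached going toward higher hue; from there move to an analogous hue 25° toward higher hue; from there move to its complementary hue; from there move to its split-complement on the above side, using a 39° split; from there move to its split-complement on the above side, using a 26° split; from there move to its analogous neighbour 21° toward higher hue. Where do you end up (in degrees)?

triadic ↑ +120°: 334 + 120 = 454 → 454 − 360 = 94°
analog 25° ↑ +25°: 94 + 25 = 119°
complement +180°: 119 + 180 = 299°
split-comp 39° ↑ +219°: 299 + 219 = 518 → 518 − 360 = 158°
split-comp 26° ↑ +206°: 158 + 206 = 364 → 364 − 360 = 4°
analog 21° ↑ +21°: 4 + 21 = 25°

25°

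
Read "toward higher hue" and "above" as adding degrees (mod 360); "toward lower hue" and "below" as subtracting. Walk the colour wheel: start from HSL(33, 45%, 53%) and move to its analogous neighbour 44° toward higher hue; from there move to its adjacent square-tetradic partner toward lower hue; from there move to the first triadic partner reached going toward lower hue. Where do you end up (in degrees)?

+44° (analog 44° ↑): 33 + 44 = 77°
−90° (square ↓): 77 − 90 = -13 → -13 + 360 = 347°
−120° (triadic ↓): 347 − 120 = 227°

227°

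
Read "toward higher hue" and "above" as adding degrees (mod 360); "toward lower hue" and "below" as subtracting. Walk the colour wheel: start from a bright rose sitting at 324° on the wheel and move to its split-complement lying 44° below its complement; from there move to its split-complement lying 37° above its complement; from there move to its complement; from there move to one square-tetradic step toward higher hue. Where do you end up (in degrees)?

227°

+136° (split-comp 44° ↓): 324 + 136 = 460 → 460 − 360 = 100°
+217° (split-comp 37° ↑): 100 + 217 = 317°
+180° (complement): 317 + 180 = 497 → 497 − 360 = 137°
+90° (square ↑): 137 + 90 = 227°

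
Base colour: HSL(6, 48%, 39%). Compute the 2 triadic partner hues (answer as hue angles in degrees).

126° and 246°

6 + 120 = 126°
6 + 240 = 246°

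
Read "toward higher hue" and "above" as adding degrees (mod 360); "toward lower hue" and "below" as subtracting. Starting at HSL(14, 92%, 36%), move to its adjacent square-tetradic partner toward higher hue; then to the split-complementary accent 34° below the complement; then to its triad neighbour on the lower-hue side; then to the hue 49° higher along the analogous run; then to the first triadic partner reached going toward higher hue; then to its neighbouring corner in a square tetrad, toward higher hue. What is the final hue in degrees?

square ↑ +90°: 14 + 90 = 104°
split-comp 34° ↓ +146°: 104 + 146 = 250°
triadic ↓ −120°: 250 − 120 = 130°
analog 49° ↑ +49°: 130 + 49 = 179°
triadic ↑ +120°: 179 + 120 = 299°
square ↑ +90°: 299 + 90 = 389 → 389 − 360 = 29°

29°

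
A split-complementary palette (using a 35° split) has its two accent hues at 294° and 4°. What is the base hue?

The accents sit 35° either side of the complement, so the complement is their short-arc midpoint on the wheel.
Short-arc midpoint of 294° and 4°: 329°.
Base is 180° from the complement: 329 − 180 = 149°

149°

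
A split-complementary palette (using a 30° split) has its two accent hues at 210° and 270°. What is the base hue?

The accents sit 30° either side of the complement, so the complement is their short-arc midpoint on the wheel.
Short-arc midpoint of 210° and 270°: 240°.
Base is 180° from the complement: 240 − 180 = 60°

60°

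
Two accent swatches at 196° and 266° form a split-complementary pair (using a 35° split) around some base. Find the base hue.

The accents sit 35° either side of the complement, so the complement is their short-arc midpoint on the wheel.
Short-arc midpoint of 196° and 266°: 231°.
Base is 180° from the complement: 231 − 180 = 51°

51°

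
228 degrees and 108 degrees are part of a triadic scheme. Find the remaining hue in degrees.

A triad places three hues 120° apart.
The full set through 108° is {108°, 228°, 348°}.
Given {108°, 228°}, the missing hue is 348°.

348°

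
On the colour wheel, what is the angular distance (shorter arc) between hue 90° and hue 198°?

108°

|90 − 198| = 108.
108 ≤ 180, so the shorter arc is 108°.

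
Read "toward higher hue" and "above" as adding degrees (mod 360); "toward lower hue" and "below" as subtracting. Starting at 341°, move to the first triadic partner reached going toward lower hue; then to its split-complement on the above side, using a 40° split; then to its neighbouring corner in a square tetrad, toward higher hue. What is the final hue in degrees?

−120° (triadic ↓): 341 − 120 = 221°
+220° (split-comp 40° ↑): 221 + 220 = 441 → 441 − 360 = 81°
+90° (square ↑): 81 + 90 = 171°

171°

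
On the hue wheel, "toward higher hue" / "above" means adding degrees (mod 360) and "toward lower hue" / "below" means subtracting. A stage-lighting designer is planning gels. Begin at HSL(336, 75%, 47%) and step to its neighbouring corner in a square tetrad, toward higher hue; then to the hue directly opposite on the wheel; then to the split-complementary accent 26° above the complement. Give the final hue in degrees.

336 + 90 = 426 → 426 − 360 = 66°   (square ↑)
66 + 180 = 246°   (complement)
246 + 206 = 452 → 452 − 360 = 92°   (split-comp 26° ↑)

92°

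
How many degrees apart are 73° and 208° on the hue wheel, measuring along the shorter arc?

|73 − 208| = 135.
135 ≤ 180, so the shorter arc is 135°.

135°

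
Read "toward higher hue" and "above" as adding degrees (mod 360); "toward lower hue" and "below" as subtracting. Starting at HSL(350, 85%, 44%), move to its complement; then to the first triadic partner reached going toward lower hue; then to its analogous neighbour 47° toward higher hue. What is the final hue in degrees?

97°

350 + 180 = 530 → 530 − 360 = 170°   (complement)
170 − 120 = 50°   (triadic ↓)
50 + 47 = 97°   (analog 47° ↑)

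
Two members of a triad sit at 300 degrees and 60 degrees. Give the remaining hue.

180°

A triad spaces three hues 120° apart.
The full set is {60°, 180°, 300°}.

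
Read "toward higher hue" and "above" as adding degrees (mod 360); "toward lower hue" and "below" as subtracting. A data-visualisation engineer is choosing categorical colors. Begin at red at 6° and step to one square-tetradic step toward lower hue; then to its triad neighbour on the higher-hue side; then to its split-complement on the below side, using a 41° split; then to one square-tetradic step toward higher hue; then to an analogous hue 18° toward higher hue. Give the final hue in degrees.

square ↓ −90°: 6 − 90 = -84 → -84 + 360 = 276°
triadic ↑ +120°: 276 + 120 = 396 → 396 − 360 = 36°
split-comp 41° ↓ +139°: 36 + 139 = 175°
square ↑ +90°: 175 + 90 = 265°
analog 18° ↑ +18°: 265 + 18 = 283°

283°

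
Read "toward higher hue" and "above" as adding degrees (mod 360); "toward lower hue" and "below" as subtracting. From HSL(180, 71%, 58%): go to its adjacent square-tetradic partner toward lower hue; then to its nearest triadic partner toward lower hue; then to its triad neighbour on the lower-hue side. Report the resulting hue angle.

180 − 90 = 90°   (square ↓)
90 − 120 = -30 → -30 + 360 = 330°   (triadic ↓)
330 − 120 = 210°   (triadic ↓)

210°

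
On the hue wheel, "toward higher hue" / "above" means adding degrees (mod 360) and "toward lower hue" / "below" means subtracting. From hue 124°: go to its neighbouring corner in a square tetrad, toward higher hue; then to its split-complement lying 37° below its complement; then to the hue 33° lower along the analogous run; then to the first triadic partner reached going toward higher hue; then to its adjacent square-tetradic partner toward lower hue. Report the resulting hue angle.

square ↑ +90°: 124 + 90 = 214°
split-comp 37° ↓ +143°: 214 + 143 = 357°
analog 33° ↓ −33°: 357 − 33 = 324°
triadic ↑ +120°: 324 + 120 = 444 → 444 − 360 = 84°
square ↓ −90°: 84 − 90 = -6 → -6 + 360 = 354°

354°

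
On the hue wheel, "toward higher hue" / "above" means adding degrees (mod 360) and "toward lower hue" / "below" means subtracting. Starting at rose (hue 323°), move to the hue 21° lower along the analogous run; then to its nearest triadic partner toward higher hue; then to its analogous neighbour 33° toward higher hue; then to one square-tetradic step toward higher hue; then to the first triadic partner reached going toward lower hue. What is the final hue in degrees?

65°

323 − 21 = 302°   (analog 21° ↓)
302 + 120 = 422 → 422 − 360 = 62°   (triadic ↑)
62 + 33 = 95°   (analog 33° ↑)
95 + 90 = 185°   (square ↑)
185 − 120 = 65°   (triadic ↓)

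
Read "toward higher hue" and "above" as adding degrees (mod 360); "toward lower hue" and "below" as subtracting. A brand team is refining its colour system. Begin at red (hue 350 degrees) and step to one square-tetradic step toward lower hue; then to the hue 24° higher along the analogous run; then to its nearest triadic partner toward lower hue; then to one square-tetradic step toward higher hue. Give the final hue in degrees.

350 − 90 = 260°   (square ↓)
260 + 24 = 284°   (analog 24° ↑)
284 − 120 = 164°   (triadic ↓)
164 + 90 = 254°   (square ↑)

254°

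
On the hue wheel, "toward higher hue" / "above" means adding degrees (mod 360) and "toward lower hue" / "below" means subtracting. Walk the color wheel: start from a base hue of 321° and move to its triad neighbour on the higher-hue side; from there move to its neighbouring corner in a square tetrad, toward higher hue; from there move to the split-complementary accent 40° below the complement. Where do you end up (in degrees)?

triadic ↑ +120°: 321 + 120 = 441 → 441 − 360 = 81°
square ↑ +90°: 81 + 90 = 171°
split-comp 40° ↓ +140°: 171 + 140 = 311°

311°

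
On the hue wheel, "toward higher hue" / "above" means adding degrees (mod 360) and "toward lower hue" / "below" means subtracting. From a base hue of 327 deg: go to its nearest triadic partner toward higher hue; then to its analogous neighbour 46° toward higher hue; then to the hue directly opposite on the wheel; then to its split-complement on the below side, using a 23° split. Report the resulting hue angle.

110°

327 + 120 = 447 → 447 − 360 = 87°   (triadic ↑)
87 + 46 = 133°   (analog 46° ↑)
133 + 180 = 313°   (complement)
313 + 157 = 470 → 470 − 360 = 110°   (split-comp 23° ↓)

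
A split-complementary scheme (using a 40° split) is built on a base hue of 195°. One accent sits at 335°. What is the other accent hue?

55°

Split-complementary hues sit 40° either side of the complement.
Complement of the base 195°: 195 + 180 = 375 → 375 − 360 = 15°
The given accent 335° is 40° one side of 15°; the other accent sits 40° the other side: 15 + 40 = 55°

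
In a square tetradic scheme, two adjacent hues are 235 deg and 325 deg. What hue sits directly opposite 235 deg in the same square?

55°

A square tetradic scheme places four hues 90° apart; opposite corners are 180° apart.
235 + 180 = 415 → 415 − 360 = 55°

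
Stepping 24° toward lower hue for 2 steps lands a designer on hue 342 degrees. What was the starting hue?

30°

2 steps of 24° (toward lower hue) give a net shift of −48°.
Start = end − shift: 342 + 48 = 390 → 390 − 360 = 30°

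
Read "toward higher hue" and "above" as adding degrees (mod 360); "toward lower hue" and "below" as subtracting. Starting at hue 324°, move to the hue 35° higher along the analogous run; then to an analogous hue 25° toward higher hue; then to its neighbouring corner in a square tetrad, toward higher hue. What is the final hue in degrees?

114°

analog 35° ↑ +35°: 324 + 35 = 359°
analog 25° ↑ +25°: 359 + 25 = 384 → 384 − 360 = 24°
square ↑ +90°: 24 + 90 = 114°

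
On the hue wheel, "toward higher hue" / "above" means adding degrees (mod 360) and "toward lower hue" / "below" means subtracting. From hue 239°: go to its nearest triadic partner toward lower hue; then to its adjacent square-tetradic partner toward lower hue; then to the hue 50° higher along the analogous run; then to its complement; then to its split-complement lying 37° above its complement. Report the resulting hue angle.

239 − 120 = 119°   (triadic ↓)
119 − 90 = 29°   (square ↓)
29 + 50 = 79°   (analog 50° ↑)
79 + 180 = 259°   (complement)
259 + 217 = 476 → 476 − 360 = 116°   (split-comp 37° ↑)

116°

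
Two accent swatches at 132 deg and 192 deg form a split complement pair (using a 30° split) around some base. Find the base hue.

342°

The accents sit 30° either side of the complement, so the complement is their short-arc midpoint on the wheel.
Short-arc midpoint of 132° and 192°: 162°.
Base is 180° from the complement: 162 − 180 = -18 → -18 + 360 = 342°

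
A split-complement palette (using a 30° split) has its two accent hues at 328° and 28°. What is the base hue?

The accents sit 30° either side of the complement, so the complement is their short-arc midpoint on the wheel.
Short-arc midpoint of 328° and 28°: 358°.
Base is 180° from the complement: 358 − 180 = 178°

178°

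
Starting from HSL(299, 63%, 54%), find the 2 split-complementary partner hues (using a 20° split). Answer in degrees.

Complement of 299°: 299 + 180 = 479 → 479 − 360 = 119°
119 − 20 = 99°
119 + 20 = 139°

99° and 139°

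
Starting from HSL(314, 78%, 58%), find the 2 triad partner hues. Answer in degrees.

74° and 194°

A triad places three hues 120° apart.
314 + 120 = 434 → 434 − 360 = 74°
314 + 240 = 554 → 554 − 360 = 194°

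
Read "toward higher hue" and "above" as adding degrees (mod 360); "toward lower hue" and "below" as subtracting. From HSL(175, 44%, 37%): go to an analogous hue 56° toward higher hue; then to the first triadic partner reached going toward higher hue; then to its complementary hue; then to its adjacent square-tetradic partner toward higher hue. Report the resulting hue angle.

261°

175 + 56 = 231°   (analog 56° ↑)
231 + 120 = 351°   (triadic ↑)
351 + 180 = 531 → 531 − 360 = 171°   (complement)
171 + 90 = 261°   (square ↑)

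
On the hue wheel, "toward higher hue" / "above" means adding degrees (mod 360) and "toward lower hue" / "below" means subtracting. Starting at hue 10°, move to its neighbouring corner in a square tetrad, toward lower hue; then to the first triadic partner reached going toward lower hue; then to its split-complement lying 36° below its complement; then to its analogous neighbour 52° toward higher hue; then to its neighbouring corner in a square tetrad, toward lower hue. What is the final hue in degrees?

10 − 90 = -80 → -80 + 360 = 280°   (square ↓)
280 − 120 = 160°   (triadic ↓)
160 + 144 = 304°   (split-comp 36° ↓)
304 + 52 = 356°   (analog 52° ↑)
356 − 90 = 266°   (square ↓)

266°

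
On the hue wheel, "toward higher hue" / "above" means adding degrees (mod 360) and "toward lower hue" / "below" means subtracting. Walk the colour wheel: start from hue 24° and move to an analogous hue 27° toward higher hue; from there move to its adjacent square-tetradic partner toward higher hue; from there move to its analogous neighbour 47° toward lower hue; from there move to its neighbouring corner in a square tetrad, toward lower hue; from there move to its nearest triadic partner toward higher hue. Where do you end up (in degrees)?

24 + 27 = 51°   (analog 27° ↑)
51 + 90 = 141°   (square ↑)
141 − 47 = 94°   (analog 47° ↓)
94 − 90 = 4°   (square ↓)
4 + 120 = 124°   (triadic ↑)

124°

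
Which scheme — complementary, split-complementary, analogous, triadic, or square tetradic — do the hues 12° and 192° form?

Sort the hues: 12°, 192°.
Successive gaps around the wheel: 180°, 180°.
Two hues 180° apart are complementary.

complementary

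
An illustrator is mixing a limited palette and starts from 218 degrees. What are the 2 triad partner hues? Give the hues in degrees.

218 + 120 = 338°
218 + 240 = 458 → 458 − 360 = 98°

338° and 98°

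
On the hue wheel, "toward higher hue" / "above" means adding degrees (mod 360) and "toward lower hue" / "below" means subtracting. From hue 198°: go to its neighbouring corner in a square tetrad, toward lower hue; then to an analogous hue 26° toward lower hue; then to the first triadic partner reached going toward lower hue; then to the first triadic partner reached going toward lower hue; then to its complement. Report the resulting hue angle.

22°

198 − 90 = 108°   (square ↓)
108 − 26 = 82°   (analog 26° ↓)
82 − 120 = -38 → -38 + 360 = 322°   (triadic ↓)
322 − 120 = 202°   (triadic ↓)
202 + 180 = 382 → 382 − 360 = 22°   (complement)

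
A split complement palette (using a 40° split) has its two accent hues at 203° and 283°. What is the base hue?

63°

The accents sit 40° either side of the complement, so the complement is their short-arc midpoint on the wheel.
Short-arc midpoint of 203° and 283°: 243°.
Base is 180° from the complement: 243 − 180 = 63°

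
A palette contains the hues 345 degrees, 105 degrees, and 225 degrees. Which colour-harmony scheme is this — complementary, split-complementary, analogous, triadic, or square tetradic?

triadic

Sort the hues: 105°, 225°, 345°.
Successive gaps around the wheel: 120°, 120°, 120°.
Three hues equally spaced 120° apart form a triad.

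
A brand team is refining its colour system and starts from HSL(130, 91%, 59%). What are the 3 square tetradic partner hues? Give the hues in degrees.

220°, 310°, and 40°

A square tetradic scheme places four hues every 90°.
130 + 90 = 220°
130 + 180 = 310°
130 + 270 = 400 → 400 − 360 = 40°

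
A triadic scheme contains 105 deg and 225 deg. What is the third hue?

345°

A triad spaces three hues 120° apart.
The full set is {105°, 225°, 345°}.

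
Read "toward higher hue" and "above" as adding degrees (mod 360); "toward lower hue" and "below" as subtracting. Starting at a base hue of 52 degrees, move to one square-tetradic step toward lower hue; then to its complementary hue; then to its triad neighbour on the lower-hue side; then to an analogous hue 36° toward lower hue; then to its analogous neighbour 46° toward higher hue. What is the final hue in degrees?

52 − 90 = -38 → -38 + 360 = 322°   (square ↓)
322 + 180 = 502 → 502 − 360 = 142°   (complement)
142 − 120 = 22°   (triadic ↓)
22 − 36 = -14 → -14 + 360 = 346°   (analog 36° ↓)
346 + 46 = 392 → 392 − 360 = 32°   (analog 46° ↑)

32°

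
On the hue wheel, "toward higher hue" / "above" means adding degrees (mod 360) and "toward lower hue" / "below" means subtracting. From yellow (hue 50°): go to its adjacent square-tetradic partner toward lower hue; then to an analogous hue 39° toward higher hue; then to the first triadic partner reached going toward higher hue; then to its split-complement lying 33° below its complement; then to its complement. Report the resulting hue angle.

−90° (square ↓): 50 − 90 = -40 → -40 + 360 = 320°
+39° (analog 39° ↑): 320 + 39 = 359°
+120° (triadic ↑): 359 + 120 = 479 → 479 − 360 = 119°
+147° (split-comp 33° ↓): 119 + 147 = 266°
+180° (complement): 266 + 180 = 446 → 446 − 360 = 86°

86°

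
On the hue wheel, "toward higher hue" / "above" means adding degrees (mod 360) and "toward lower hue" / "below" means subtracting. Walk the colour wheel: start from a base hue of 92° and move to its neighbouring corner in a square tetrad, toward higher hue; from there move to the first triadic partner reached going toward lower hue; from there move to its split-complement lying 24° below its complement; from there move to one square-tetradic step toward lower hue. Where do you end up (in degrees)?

square ↑ +90°: 92 + 90 = 182°
triadic ↓ −120°: 182 − 120 = 62°
split-comp 24° ↓ +156°: 62 + 156 = 218°
square ↓ −90°: 218 − 90 = 128°

128°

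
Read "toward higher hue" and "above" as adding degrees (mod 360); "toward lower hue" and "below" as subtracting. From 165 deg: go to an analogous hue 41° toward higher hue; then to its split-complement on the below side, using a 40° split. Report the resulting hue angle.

346°

165 + 41 = 206°   (analog 41° ↑)
206 + 140 = 346°   (split-comp 40° ↓)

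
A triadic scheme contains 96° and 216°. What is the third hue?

336°

A triad spaces three hues 120° apart.
The full set is {96°, 216°, 336°}.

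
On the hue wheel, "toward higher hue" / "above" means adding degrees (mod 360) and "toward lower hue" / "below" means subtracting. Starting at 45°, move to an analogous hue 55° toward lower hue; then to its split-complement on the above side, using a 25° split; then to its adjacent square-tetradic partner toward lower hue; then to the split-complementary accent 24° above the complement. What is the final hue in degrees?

309°

analog 55° ↓ −55°: 45 − 55 = -10 → -10 + 360 = 350°
split-comp 25° ↑ +205°: 350 + 205 = 555 → 555 − 360 = 195°
square ↓ −90°: 195 − 90 = 105°
split-comp 24° ↑ +204°: 105 + 204 = 309°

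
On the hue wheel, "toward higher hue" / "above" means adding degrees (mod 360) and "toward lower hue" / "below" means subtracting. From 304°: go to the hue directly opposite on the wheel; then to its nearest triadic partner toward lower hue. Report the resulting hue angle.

+180° (complement): 304 + 180 = 484 → 484 − 360 = 124°
−120° (triadic ↓): 124 − 120 = 4°

4°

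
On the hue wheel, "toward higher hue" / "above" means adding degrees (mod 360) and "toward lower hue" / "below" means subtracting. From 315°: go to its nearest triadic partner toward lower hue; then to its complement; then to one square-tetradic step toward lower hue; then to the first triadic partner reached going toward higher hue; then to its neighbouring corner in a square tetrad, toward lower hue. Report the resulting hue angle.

315°

−120° (triadic ↓): 315 − 120 = 195°
+180° (complement): 195 + 180 = 375 → 375 − 360 = 15°
−90° (square ↓): 15 − 90 = -75 → -75 + 360 = 285°
+120° (triadic ↑): 285 + 120 = 405 → 405 − 360 = 45°
−90° (square ↓): 45 − 90 = -45 → -45 + 360 = 315°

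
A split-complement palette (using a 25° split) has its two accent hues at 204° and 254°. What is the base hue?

The accents sit 25° either side of the complement, so the complement is their short-arc midpoint on the wheel.
Short-arc midpoint of 204° and 254°: 229°.
Base is 180° from the complement: 229 − 180 = 49°

49°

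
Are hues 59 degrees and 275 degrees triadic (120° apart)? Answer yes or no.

Angular distance: |59 − 275| = 216; shorter arc = 360 − 216 = 144°.
Triadic (120° apart) requires 120°.

no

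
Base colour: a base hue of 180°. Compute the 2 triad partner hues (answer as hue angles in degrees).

300° and 60°

A triad places three hues 120° apart.
180 + 120 = 300°
180 + 240 = 420 → 420 − 360 = 60°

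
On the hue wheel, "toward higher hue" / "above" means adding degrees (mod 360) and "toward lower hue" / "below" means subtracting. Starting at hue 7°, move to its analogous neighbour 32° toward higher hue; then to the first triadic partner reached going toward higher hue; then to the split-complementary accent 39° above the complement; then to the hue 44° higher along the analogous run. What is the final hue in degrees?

62°

analog 32° ↑ +32°: 7 + 32 = 39°
triadic ↑ +120°: 39 + 120 = 159°
split-comp 39° ↑ +219°: 159 + 219 = 378 → 378 − 360 = 18°
analog 44° ↑ +44°: 18 + 44 = 62°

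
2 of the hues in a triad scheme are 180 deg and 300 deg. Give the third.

60°

A triad places three hues 120° apart.
The full set through 180° is {60°, 180°, 300°}.
Given {180°, 300°}, the missing hue is 60°.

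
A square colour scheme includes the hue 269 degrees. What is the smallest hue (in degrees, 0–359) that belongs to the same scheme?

A square tetradic scheme places four hues every 90°.
The full set through 269° is {89°, 179°, 269°, 359°}.

89°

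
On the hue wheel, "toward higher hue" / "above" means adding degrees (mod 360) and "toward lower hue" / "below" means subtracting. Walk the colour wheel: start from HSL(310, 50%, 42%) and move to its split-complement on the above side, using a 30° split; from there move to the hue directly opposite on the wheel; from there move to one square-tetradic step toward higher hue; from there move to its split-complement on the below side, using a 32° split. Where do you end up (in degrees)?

310 + 210 = 520 → 520 − 360 = 160°   (split-comp 30° ↑)
160 + 180 = 340°   (complement)
340 + 90 = 430 → 430 − 360 = 70°   (square ↑)
70 + 148 = 218°   (split-comp 32° ↓)

218°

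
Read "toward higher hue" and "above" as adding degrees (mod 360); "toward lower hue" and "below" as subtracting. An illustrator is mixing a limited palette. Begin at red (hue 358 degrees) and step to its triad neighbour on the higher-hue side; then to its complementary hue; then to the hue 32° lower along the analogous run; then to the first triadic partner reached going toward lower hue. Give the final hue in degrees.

146°

+120° (triadic ↑): 358 + 120 = 478 → 478 − 360 = 118°
+180° (complement): 118 + 180 = 298°
−32° (analog 32° ↓): 298 − 32 = 266°
−120° (triadic ↓): 266 − 120 = 146°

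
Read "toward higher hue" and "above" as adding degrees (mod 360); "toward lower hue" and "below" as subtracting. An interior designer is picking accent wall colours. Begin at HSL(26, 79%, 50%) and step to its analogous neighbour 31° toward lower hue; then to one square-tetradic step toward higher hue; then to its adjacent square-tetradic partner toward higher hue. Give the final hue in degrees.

175°

26 − 31 = -5 → -5 + 360 = 355°   (analog 31° ↓)
355 + 90 = 445 → 445 − 360 = 85°   (square ↑)
85 + 90 = 175°   (square ↑)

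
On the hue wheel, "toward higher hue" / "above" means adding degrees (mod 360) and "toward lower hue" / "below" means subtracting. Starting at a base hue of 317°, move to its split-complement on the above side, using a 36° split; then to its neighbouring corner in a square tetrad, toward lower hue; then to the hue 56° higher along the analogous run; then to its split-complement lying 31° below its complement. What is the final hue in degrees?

288°

317 + 216 = 533 → 533 − 360 = 173°   (split-comp 36° ↑)
173 − 90 = 83°   (square ↓)
83 + 56 = 139°   (analog 56° ↑)
139 + 149 = 288°   (split-comp 31° ↓)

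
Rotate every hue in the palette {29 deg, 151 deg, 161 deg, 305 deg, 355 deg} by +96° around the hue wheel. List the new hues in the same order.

125°, 247°, 257°, 41°, 91°

29 + 96 = 125°
151 + 96 = 247°
161 + 96 = 257°
305 + 96 = 401 → 401 − 360 = 41°
355 + 96 = 451 → 451 − 360 = 91°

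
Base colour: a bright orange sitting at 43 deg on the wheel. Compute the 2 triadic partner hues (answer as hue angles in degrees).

163° and 283°

A triad places three hues 120° apart.
43 + 120 = 163°
43 + 240 = 283°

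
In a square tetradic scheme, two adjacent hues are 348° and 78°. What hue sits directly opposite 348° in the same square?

168°

A square tetradic scheme places four hues 90° apart; opposite corners are 180° apart.
348 + 180 = 528 → 528 − 360 = 168°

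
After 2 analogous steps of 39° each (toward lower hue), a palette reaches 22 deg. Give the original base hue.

100°

2 steps of 39° (toward lower hue) give a net shift of −78°.
Start = end − shift: 22 + 78 = 100°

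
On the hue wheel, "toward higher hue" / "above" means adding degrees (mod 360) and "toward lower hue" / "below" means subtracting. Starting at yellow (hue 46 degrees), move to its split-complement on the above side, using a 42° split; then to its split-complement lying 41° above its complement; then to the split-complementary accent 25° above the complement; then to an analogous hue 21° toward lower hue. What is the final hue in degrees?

313°

+222° (split-comp 42° ↑): 46 + 222 = 268°
+221° (split-comp 41° ↑): 268 + 221 = 489 → 489 − 360 = 129°
+205° (split-comp 25° ↑): 129 + 205 = 334°
−21° (analog 21° ↓): 334 − 21 = 313°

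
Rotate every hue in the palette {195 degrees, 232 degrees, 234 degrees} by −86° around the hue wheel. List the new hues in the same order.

109°, 146°, 148°

195 − 86 = 109°
232 − 86 = 146°
234 − 86 = 148°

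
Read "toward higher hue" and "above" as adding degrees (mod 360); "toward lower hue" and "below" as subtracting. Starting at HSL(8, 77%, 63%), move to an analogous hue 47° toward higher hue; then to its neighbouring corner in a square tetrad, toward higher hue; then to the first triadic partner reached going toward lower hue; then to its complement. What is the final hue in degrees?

205°

analog 47° ↑ +47°: 8 + 47 = 55°
square ↑ +90°: 55 + 90 = 145°
triadic ↓ −120°: 145 − 120 = 25°
complement +180°: 25 + 180 = 205°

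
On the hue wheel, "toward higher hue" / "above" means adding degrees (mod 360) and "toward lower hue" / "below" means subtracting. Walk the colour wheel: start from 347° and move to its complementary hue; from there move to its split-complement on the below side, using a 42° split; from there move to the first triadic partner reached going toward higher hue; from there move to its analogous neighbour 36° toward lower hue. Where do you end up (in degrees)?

+180° (complement): 347 + 180 = 527 → 527 − 360 = 167°
+138° (split-comp 42° ↓): 167 + 138 = 305°
+120° (triadic ↑): 305 + 120 = 425 → 425 − 360 = 65°
−36° (analog 36° ↓): 65 − 36 = 29°

29°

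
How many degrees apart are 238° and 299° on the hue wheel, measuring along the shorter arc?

|238 − 299| = 61.
61 ≤ 180, so the shorter arc is 61°.

61°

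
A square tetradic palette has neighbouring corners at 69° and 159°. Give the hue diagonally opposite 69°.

249°

A square tetradic scheme places four hues 90° apart; opposite corners are 180° apart.
69 + 180 = 249°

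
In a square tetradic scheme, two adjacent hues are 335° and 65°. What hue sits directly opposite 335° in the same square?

A square tetradic scheme places four hues 90° apart; opposite corners are 180° apart.
335 + 180 = 515 → 515 − 360 = 155°

155°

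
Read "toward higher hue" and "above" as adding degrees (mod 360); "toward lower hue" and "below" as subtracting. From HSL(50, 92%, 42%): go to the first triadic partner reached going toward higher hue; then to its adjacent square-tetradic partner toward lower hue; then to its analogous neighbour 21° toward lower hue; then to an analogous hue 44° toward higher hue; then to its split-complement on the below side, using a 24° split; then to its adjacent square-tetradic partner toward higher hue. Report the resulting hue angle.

349°

+120° (triadic ↑): 50 + 120 = 170°
−90° (square ↓): 170 − 90 = 80°
−21° (analog 21° ↓): 80 − 21 = 59°
+44° (analog 44° ↑): 59 + 44 = 103°
+156° (split-comp 24° ↓): 103 + 156 = 259°
+90° (square ↑): 259 + 90 = 349°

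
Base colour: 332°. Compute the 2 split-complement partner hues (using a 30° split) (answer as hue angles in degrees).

Split-complementary hues sit 30° either side of the complement.
Complement of 332°: 332 + 180 = 512 → 512 − 360 = 152°
152 − 30 = 122°
152 + 30 = 182°

122° and 182°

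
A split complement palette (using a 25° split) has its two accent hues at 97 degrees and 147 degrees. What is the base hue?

The accents sit 25° either side of the complement, so the complement is their short-arc midpoint on the wheel.
Short-arc midpoint of 97° and 147°: 122°.
Base is 180° from the complement: 122 − 180 = -58 → -58 + 360 = 302°

302°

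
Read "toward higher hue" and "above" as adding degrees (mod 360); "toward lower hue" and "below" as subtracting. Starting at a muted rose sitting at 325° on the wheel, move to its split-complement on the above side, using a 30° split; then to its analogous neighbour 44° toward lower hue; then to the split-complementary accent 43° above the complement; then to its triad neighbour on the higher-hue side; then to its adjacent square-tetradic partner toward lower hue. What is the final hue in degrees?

split-comp 30° ↑ +210°: 325 + 210 = 535 → 535 − 360 = 175°
analog 44° ↓ −44°: 175 − 44 = 131°
split-comp 43° ↑ +223°: 131 + 223 = 354°
triadic ↑ +120°: 354 + 120 = 474 → 474 − 360 = 114°
square ↓ −90°: 114 − 90 = 24°

24°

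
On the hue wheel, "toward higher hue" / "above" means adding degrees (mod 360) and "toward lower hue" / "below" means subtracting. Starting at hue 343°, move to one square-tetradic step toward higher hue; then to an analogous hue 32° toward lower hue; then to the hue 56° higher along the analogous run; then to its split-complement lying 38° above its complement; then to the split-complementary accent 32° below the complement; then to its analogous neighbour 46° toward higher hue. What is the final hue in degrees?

149°

+90° (square ↑): 343 + 90 = 433 → 433 − 360 = 73°
−32° (analog 32° ↓): 73 − 32 = 41°
+56° (analog 56° ↑): 41 + 56 = 97°
+218° (split-comp 38° ↑): 97 + 218 = 315°
+148° (split-comp 32° ↓): 315 + 148 = 463 → 463 − 360 = 103°
+46° (analog 46° ↑): 103 + 46 = 149°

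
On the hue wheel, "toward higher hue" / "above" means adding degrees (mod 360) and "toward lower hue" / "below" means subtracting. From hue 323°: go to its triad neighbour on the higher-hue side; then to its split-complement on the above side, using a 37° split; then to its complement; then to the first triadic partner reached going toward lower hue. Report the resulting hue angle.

0°

+120° (triadic ↑): 323 + 120 = 443 → 443 − 360 = 83°
+217° (split-comp 37° ↑): 83 + 217 = 300°
+180° (complement): 300 + 180 = 480 → 480 − 360 = 120°
−120° (triadic ↓): 120 − 120 = 0°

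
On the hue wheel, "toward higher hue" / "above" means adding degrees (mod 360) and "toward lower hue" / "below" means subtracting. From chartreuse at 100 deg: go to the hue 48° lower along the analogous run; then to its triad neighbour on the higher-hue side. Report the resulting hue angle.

172°

−48° (analog 48° ↓): 100 − 48 = 52°
+120° (triadic ↑): 52 + 120 = 172°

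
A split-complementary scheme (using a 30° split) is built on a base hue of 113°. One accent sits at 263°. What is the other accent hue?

Split-complementary hues sit 30° either side of the complement.
Complement of the base 113°: 113 + 180 = 293°
The given accent 263° is 30° one side of 293°; the other accent sits 30° the other side: 293 + 30 = 323°

323°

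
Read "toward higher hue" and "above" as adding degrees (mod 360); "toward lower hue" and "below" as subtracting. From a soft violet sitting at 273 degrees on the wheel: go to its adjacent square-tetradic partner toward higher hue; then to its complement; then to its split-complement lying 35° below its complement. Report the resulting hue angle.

328°

273 + 90 = 363 → 363 − 360 = 3°   (square ↑)
3 + 180 = 183°   (complement)
183 + 145 = 328°   (split-comp 35° ↓)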